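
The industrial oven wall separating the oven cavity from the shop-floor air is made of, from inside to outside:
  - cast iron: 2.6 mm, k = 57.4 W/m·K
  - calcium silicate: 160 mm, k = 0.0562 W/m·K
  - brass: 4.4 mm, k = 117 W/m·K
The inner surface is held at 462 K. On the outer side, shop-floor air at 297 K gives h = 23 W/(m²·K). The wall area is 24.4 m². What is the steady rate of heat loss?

Thermal resistances in series:
R_cast iron = L/(kA) = 0.0026/(57.4×24.4) = 1.856×10^-6 K/W
R_calcium silicate = L/(kA) = 0.16/(0.0562×24.4) = 0.1167 K/W
R_brass = L/(kA) = 0.0044/(117×24.4) = 1.541×10^-6 K/W
R_outer film = 1/(h_o·A) = 1/(23×24.4) = 0.001782 K/W
R_total = 0.1185 K/W
Q = ΔT / R_total = 165 / 0.1185

Q ≈ 1390 W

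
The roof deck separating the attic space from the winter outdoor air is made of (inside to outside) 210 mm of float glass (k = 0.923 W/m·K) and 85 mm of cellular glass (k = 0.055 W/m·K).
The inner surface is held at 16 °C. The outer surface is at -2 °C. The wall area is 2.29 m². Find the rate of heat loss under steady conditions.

Thermal resistances in series:
R_float glass = L/(kA) = 0.21/(0.923×2.29) = 0.09935 K/W
R_cellular glass = L/(kA) = 0.085/(0.055×2.29) = 0.6749 K/W
R_total = 0.7742 K/W
Q = ΔT / R_total = 18 / 0.7742

Q ≈ 23.2 W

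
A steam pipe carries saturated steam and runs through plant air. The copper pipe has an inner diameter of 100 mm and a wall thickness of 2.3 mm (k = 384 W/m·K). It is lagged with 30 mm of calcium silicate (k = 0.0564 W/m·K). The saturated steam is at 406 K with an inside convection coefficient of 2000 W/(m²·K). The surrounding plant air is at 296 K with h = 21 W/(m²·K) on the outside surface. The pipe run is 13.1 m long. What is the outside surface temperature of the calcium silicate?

T ≈ 303 K

Per-layer cylindrical resistances, series-summed:
R_inner film = 1/(h_i·2πr₁L) = 1/(2000×2π×0.05×13.1) = 1.215×10^-4 K/W
R_copper pipe wall = ln(52.3/50)/(2π×384×13.1) = 1.423×10^-6 K/W
R_calcium silicate = ln(82.3/52.3)/(2π×0.0564×13.1) = 0.09766 K/W
R_outer film = 1/(h_o·2πr_oL) = 1/(21×2π×0.0823×13.1) = 0.00703 K/W
R_total = 0.1048 K/W
Q = ΔT/R_total = 110/0.1048
Q = 1050 W
T_interface = T_inner − Q·ΣR(inner→interface) = 406 − 1050×0.09779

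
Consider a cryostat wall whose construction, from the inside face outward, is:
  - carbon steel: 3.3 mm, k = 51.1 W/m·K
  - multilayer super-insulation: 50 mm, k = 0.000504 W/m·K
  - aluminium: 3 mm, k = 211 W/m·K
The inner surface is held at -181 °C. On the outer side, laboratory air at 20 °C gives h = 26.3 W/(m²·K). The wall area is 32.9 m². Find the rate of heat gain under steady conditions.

Using the resistance-network approach (series):
R_carbon steel = L/(kA) = 0.0033/(51.1×32.9) = 1.963×10^-6 K/W
R_multilayer super-insulation = L/(kA) = 0.05/(0.000504×32.9) = 3.015 K/W
R_aluminium = L/(kA) = 0.003/(211×32.9) = 4.322×10^-7 K/W
R_outer film = 1/(h_o·A) = 1/(26.3×32.9) = 0.001156 K/W
R_total = 3.017 K/W
Q = ΔT / R_total = 201 / 3.017

Q ≈ 66.6 W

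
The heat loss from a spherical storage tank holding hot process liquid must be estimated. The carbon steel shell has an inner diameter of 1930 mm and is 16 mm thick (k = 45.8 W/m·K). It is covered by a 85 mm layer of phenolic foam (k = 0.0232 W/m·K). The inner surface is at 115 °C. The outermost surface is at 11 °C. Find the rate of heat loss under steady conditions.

Q ≈ 373 W

Each spherical layer contributes R = (1/r_i − 1/r_o)/(4πk):
R_carbon steel shell = (1/0.965 − 1/0.981)/(4π×45.8) = 2.937×10^-5 K/W
R_phenolic foam = (1/0.981 − 1/1.066)/(4π×0.0232) = 0.2788 K/W
R_total = 0.2788 K/W
Q = ΔT/R_total = 104/0.2788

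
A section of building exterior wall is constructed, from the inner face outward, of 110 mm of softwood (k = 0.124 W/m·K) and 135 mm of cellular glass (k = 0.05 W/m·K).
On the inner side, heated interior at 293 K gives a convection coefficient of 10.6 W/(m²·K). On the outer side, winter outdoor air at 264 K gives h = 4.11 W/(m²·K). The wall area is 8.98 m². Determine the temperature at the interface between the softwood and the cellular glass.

Treating each layer as a thermal resistance in series:
R_inner film = 1/(h_i·A) = 1/(10.6×8.98) = 0.01051 K/W
R_softwood = L/(kA) = 0.11/(0.124×8.98) = 0.09879 K/W
R_cellular glass = L/(kA) = 0.135/(0.05×8.98) = 0.3007 K/W
R_outer film = 1/(h_o·A) = 1/(4.11×8.98) = 0.02709 K/W
R_total = 0.4371 K/W;  Q = ΔT/R_total = 29/0.4371 = 66.35 W
T_interface = T_inner − Q·ΣR(inner→interface) = 293 − 66.4×0.1093

T ≈ 286 K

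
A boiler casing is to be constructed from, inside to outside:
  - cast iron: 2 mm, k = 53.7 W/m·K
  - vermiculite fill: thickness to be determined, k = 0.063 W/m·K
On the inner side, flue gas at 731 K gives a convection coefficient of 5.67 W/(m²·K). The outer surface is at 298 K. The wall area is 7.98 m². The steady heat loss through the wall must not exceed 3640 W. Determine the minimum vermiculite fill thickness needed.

Model the wall as resistances in series:
R_inner film = 1/(h_i·A) = 1/(5.67×7.98) = 0.0221 K/W
R_cast iron = L/(kA) = 0.002/(53.7×7.98) = 4.667×10^-6 K/W
Sum of the known resistances R_other = 0.02211 K/W
Required total resistance R_tot = ΔT/Q_allow = 433/3640 = 0.119 K/W
R_vermiculite fill = R_tot − R_other = 0.09685 K/W
L = R·k·A = 0.09685×0.063×7.98

L ≈ 48.7 mm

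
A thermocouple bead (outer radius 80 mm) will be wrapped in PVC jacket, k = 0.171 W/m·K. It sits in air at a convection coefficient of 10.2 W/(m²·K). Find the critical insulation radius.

For a sphere r_cr = 2k/h = 2×0.171/10.2
r_cr = 33.5 mm; since the bare radius (80 mm) is above r_cr, any added insulation will reduce heat loss.

r_cr ≈ 33.5 mm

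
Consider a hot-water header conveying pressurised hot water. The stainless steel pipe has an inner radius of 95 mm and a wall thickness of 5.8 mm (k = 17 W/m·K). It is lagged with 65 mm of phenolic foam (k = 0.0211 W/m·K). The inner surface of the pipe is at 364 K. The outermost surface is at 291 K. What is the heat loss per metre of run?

Cylindrical conduction, so R = ln(r₂/r₁)/(2πkL) per layer, in series:
R_stainless steel pipe wall = ln(100.8/95)/(2π×17×1) = 5.548×10^-4 K/W
R_phenolic foam = ln(165.8/100.8)/(2π×0.0211×1) = 3.754 K/W
R_total = 3.754 K/W
Q = ΔT/R_total = 73/3.754

q′ ≈ 19.4 W/m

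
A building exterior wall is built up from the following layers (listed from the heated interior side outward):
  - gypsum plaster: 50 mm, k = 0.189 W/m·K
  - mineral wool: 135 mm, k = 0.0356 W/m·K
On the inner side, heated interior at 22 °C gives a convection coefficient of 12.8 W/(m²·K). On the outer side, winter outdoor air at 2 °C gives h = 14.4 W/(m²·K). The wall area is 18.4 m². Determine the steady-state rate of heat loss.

Q ≈ 87.5 W

Series thermal resistances:
R_inner film = 1/(h_i·A) = 1/(12.8×18.4) = 0.004246 K/W
R_gypsum plaster = L/(kA) = 0.05/(0.189×18.4) = 0.01438 K/W
R_mineral wool = L/(kA) = 0.135/(0.0356×18.4) = 0.2061 K/W
R_outer film = 1/(h_o·A) = 1/(14.4×18.4) = 0.003774 K/W
R_total = 0.2285 K/W
Q = ΔT / R_total = 20 / 0.2285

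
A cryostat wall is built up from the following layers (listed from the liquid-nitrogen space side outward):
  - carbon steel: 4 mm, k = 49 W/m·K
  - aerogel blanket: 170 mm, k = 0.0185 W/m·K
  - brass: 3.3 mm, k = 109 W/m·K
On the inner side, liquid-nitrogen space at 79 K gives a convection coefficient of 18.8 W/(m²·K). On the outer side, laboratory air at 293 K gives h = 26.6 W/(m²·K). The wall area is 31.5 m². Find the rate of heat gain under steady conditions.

Q ≈ 726 W

Using the resistance-network approach (series):
R_inner film = 1/(h_i·A) = 1/(18.8×31.5) = 0.001689 K/W
R_carbon steel = L/(kA) = 0.004/(49×31.5) = 2.592×10^-6 K/W
R_aerogel blanket = L/(kA) = 0.17/(0.0185×31.5) = 0.2917 K/W
R_brass = L/(kA) = 0.0033/(109×31.5) = 9.611×10^-7 K/W
R_outer film = 1/(h_o·A) = 1/(26.6×31.5) = 0.001193 K/W
R_total = 0.2946 K/W
Q = ΔT / R_total = 214 / 0.2946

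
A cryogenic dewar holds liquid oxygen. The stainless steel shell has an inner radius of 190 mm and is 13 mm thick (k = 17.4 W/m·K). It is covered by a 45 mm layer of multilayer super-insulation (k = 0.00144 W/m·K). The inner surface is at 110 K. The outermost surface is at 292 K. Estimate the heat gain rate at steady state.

Spherical conduction: R = (1/r_in − 1/r_out)/(4πk) per layer; series-sum.
R_stainless steel shell = (1/0.19 − 1/0.203)/(4π×17.4) = 0.001541 K/W
R_multilayer super-insulation = (1/0.203 − 1/0.248)/(4π×0.00144) = 49.4 K/W
R_total = 49.4 K/W
Q = ΔT/R_total = 182/49.4

Q ≈ 3.68 W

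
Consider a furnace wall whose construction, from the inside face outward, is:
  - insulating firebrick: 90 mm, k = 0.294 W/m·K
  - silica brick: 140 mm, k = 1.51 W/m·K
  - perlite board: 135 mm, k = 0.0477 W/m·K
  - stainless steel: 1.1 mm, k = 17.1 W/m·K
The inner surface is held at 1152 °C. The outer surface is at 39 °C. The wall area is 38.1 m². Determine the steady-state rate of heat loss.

Using the resistance-network approach (series):
R_insulating firebrick = L/(kA) = 0.09/(0.294×38.1) = 0.008035 K/W
R_silica brick = L/(kA) = 0.14/(1.51×38.1) = 0.002433 K/W
R_perlite board = L/(kA) = 0.135/(0.0477×38.1) = 0.07428 K/W
R_stainless steel = L/(kA) = 0.0011/(17.1×38.1) = 1.688×10^-6 K/W
R_total = 0.08475 K/W
Q = ΔT / R_total = 1113 / 0.08475

Q ≈ 13100 W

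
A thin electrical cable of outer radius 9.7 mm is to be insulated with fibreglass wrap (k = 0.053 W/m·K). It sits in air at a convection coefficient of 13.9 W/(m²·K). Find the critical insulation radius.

r_cr ≈ 3.81 mm

For a cylinder r_cr = k/h = 0.053/13.9
r_cr = 3.81 mm; since the bare radius (9.7 mm) is above r_cr, any added insulation will reduce heat loss.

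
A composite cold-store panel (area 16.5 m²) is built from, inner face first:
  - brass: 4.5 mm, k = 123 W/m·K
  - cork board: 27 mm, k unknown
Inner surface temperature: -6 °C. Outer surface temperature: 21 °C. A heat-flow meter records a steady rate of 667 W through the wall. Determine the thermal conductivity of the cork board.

k ≈ 0.0404 W/(m·K)

Treating each layer as a thermal resistance in series:
R_brass = L/(kA) = 0.0045/(123×16.5) = 2.217×10^-6 K/W
Sum of known resistances R_other = 2.217×10^-6 K/W
Total R = ΔT/Q = 27/667 = 0.04048 K/W
R_cork board = R_total − R_other = 0.04048 K/W
k = L/(R·A) = 0.027/(0.04048×16.5)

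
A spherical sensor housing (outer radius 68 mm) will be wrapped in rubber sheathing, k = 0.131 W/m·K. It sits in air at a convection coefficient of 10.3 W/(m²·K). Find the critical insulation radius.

For a sphere r_cr = 2k/h = 2×0.131/10.3
r_cr = 25.4 mm; since the bare radius (68 mm) is above r_cr, any added insulation will reduce heat loss.

r_cr ≈ 25.4 mm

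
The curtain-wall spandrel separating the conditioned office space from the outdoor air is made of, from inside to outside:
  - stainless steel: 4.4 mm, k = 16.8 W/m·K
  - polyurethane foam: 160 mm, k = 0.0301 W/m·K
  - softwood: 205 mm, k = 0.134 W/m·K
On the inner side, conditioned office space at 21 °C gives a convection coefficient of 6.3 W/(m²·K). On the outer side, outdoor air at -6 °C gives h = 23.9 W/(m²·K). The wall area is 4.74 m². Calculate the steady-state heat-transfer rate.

Q ≈ 18.2 W

Model the wall as resistances in series:
R_inner film = 1/(h_i·A) = 1/(6.3×4.74) = 0.03349 K/W
R_stainless steel = L/(kA) = 0.0044/(16.8×4.74) = 5.525×10^-5 K/W
R_polyurethane foam = L/(kA) = 0.16/(0.0301×4.74) = 1.121 K/W
R_softwood = L/(kA) = 0.205/(0.134×4.74) = 0.3228 K/W
R_outer film = 1/(h_o·A) = 1/(23.9×4.74) = 0.008827 K/W
R_total = 1.487 K/W
Q = ΔT / R_total = 27 / 1.487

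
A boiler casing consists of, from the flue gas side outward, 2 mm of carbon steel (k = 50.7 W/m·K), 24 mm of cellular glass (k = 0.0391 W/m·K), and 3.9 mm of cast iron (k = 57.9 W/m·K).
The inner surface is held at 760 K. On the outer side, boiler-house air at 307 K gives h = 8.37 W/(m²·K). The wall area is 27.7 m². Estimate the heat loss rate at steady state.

Using the resistance-network approach (series):
R_carbon steel = L/(kA) = 0.002/(50.7×27.7) = 1.424×10^-6 K/W
R_cellular glass = L/(kA) = 0.024/(0.0391×27.7) = 0.02216 K/W
R_cast iron = L/(kA) = 0.0039/(57.9×27.7) = 2.432×10^-6 K/W
R_outer film = 1/(h_o·A) = 1/(8.37×27.7) = 0.004313 K/W
R_total = 0.02648 K/W
Q = ΔT / R_total = 453 / 0.02648

Q ≈ 17100 W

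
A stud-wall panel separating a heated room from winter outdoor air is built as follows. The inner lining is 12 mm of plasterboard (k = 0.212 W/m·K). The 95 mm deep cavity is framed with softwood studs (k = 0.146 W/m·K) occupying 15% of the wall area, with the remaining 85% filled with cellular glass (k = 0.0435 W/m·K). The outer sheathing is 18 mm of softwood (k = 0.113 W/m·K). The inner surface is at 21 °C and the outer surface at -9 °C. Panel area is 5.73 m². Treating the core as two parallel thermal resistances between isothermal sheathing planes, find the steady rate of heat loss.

Sheathing layers in series; stud and cavity paths in parallel between them.
R_inner = 0.012/(0.212×5.73) = 0.009878 K/W
R_stud  = 0.095/(0.146×0.15×5.73) = 0.7571 K/W
R_cav   = 0.095/(0.0435×0.85×5.73) = 0.4484 K/W
1/R_core = 1/R_stud + 1/R_cav → R_core = 0.2816 K/W
R_outer = 0.018/(0.113×5.73) = 0.0278 K/W
R_total = 0.3193 K/W
Q = ΔT/R_total = 30/0.3193

Q ≈ 94 W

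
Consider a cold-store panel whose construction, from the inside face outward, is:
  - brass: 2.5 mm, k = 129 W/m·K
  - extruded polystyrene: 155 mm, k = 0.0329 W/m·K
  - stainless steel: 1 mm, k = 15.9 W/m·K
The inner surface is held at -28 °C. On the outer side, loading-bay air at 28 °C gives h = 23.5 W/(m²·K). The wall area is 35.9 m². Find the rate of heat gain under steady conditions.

Q ≈ 423 W

Using the resistance-network approach (series):
R_brass = L/(kA) = 0.0025/(129×35.9) = 5.398×10^-7 K/W
R_extruded polystyrene = L/(kA) = 0.155/(0.0329×35.9) = 0.1312 K/W
R_stainless steel = L/(kA) = 0.001/(15.9×35.9) = 1.752×10^-6 K/W
R_outer film = 1/(h_o·A) = 1/(23.5×35.9) = 0.001185 K/W
R_total = 0.1324 K/W
Q = ΔT / R_total = 56 / 0.1324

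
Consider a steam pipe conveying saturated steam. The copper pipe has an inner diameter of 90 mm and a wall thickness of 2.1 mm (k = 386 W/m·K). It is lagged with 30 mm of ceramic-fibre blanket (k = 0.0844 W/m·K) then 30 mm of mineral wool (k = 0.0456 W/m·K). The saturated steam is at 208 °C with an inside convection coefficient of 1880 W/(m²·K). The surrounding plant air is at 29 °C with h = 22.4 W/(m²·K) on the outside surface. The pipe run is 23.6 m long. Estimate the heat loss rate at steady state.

Treating each annulus and film as a series resistance:
R_inner film = 1/(h_i·2πr₁L) = 1/(1880×2π×0.045×23.6) = 7.971×10^-5 K/W
R_copper pipe wall = ln(47.1/45)/(2π×386×23.6) = 7.969×10^-7 K/W
R_ceramic-fibre blanket = ln(77.1/47.1)/(2π×0.0844×23.6) = 0.03938 K/W
R_mineral wool = ln(107.1/77.1)/(2π×0.0456×23.6) = 0.04861 K/W
R_outer film = 1/(h_o·2πr_oL) = 1/(22.4×2π×0.1071×23.6) = 0.002811 K/W
R_total = 0.09088 K/W
Q = ΔT/R_total = 179/0.09088

Q ≈ 1970 W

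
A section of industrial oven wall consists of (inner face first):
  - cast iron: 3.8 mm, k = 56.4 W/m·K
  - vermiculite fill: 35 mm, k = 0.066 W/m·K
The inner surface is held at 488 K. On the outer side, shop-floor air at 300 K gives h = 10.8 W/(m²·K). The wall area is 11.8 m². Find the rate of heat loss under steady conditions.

Using the resistance-network approach (series):
R_cast iron = L/(kA) = 0.0038/(56.4×11.8) = 5.71×10^-6 K/W
R_vermiculite fill = L/(kA) = 0.035/(0.066×11.8) = 0.04494 K/W
R_outer film = 1/(h_o·A) = 1/(10.8×11.8) = 0.007847 K/W
R_total = 0.05279 K/W
Q = ΔT / R_total = 188 / 0.05279

Q ≈ 3560 W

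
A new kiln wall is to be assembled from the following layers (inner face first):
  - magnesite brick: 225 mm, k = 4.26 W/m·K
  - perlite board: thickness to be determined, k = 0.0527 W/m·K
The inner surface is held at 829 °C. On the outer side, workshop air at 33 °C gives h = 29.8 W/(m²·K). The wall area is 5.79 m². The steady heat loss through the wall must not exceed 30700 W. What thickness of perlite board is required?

Series thermal resistances:
R_magnesite brick = L/(kA) = 0.225/(4.26×5.79) = 0.009122 K/W
R_outer film = 1/(h_o·A) = 1/(29.8×5.79) = 0.005796 K/W
Sum of the known resistances R_other = 0.01492 K/W
Required total resistance R_tot = ΔT/Q_allow = 796/30700 = 0.02593 K/W
R_perlite board = R_tot − R_other = 0.01101 K/W
L = R·k·A = 0.01101×0.0527×5.79

L ≈ 3.36 mm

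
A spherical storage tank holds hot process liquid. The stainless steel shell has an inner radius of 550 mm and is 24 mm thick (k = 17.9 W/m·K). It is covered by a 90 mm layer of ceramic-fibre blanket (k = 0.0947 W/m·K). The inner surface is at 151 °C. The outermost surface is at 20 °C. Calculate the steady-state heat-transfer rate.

Q ≈ 659 W

For a spherical shell R = (1/r₁ − 1/r₂)/(4πk); film R = 1/(h·4πr²). In series:
R_stainless steel shell = (1/0.55 − 1/0.574)/(4π×17.9) = 3.38×10^-4 K/W
R_ceramic-fibre blanket = (1/0.574 − 1/0.664)/(4π×0.0947) = 0.1984 K/W
R_total = 0.1988 K/W
Q = ΔT/R_total = 131/0.1988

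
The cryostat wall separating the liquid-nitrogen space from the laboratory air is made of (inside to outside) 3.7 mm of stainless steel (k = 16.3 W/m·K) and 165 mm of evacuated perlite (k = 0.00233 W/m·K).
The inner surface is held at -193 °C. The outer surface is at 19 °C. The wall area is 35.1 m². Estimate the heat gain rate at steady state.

Model the wall as resistances in series:
R_stainless steel = L/(kA) = 0.0037/(16.3×35.1) = 6.467×10^-6 K/W
R_evacuated perlite = L/(kA) = 0.165/(0.00233×35.1) = 2.018 K/W
R_total = 2.018 K/W
Q = ΔT / R_total = 212 / 2.018

Q ≈ 105 W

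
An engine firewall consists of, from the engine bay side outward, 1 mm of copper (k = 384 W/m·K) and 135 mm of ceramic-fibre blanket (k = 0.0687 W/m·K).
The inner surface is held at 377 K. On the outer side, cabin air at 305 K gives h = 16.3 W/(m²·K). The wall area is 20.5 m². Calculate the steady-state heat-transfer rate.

Using the resistance-network approach (series):
R_copper = L/(kA) = 0.001/(384×20.5) = 1.27×10^-7 K/W
R_ceramic-fibre blanket = L/(kA) = 0.135/(0.0687×20.5) = 0.09586 K/W
R_outer film = 1/(h_o·A) = 1/(16.3×20.5) = 0.002993 K/W
R_total = 0.09885 K/W
Q = ΔT / R_total = 72 / 0.09885

Q ≈ 728 W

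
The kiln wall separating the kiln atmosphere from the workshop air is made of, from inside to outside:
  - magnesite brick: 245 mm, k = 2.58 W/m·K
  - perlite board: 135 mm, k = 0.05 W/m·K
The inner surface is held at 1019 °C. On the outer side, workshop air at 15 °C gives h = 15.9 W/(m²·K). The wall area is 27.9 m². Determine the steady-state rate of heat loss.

Treating each layer as a thermal resistance in series:
R_magnesite brick = L/(kA) = 0.245/(2.58×27.9) = 0.003404 K/W
R_perlite board = L/(kA) = 0.135/(0.05×27.9) = 0.09677 K/W
R_outer film = 1/(h_o·A) = 1/(15.9×27.9) = 0.002254 K/W
R_total = 0.1024 K/W
Q = ΔT / R_total = 1004 / 0.1024

Q ≈ 9800 W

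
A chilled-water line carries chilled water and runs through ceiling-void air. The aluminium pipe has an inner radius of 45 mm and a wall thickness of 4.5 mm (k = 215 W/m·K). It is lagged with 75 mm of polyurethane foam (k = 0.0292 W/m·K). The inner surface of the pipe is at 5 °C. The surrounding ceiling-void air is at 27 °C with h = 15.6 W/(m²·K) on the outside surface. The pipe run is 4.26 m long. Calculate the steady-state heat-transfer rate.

Treating each annulus and film as a series resistance:
R_aluminium pipe wall = ln(49.5/45)/(2π×215×4.26) = 1.656×10^-5 K/W
R_polyurethane foam = ln(124.5/49.5)/(2π×0.0292×4.26) = 1.18 K/W
R_outer film = 1/(h_o·2πr_oL) = 1/(15.6×2π×0.1245×4.26) = 0.01924 K/W
R_total = 1.199 K/W
Q = ΔT/R_total = 22/1.199

Q ≈ 18.3 W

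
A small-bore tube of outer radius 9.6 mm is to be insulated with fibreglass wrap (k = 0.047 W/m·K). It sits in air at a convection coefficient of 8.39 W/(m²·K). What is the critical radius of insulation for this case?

r_cr ≈ 5.6 mm

For a cylinder r_cr = k/h = 0.047/8.39
r_cr = 5.6 mm; since the bare radius (9.6 mm) is above r_cr, any added insulation will reduce heat loss.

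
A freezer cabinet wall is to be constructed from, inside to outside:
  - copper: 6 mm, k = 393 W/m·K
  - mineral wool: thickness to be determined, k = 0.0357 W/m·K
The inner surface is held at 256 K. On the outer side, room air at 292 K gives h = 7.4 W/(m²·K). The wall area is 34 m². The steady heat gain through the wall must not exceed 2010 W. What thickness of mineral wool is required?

Thermal resistances in series:
R_copper = L/(kA) = 0.006/(393×34) = 4.49×10^-7 K/W
R_outer film = 1/(h_o·A) = 1/(7.4×34) = 0.003975 K/W
Sum of the known resistances R_other = 0.003975 K/W
Required total resistance R_tot = ΔT/Q_allow = 36/2010 = 0.01791 K/W
R_mineral wool = R_tot − R_other = 0.01394 K/W
L = R·k·A = 0.01394×0.0357×34

L ≈ 16.9 mm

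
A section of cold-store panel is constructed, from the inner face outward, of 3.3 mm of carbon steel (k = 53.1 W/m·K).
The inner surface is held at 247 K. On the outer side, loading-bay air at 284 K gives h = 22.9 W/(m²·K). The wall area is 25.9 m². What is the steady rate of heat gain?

Q ≈ 21900 W

Thermal resistances in series:
R_carbon steel = L/(kA) = 0.0033/(53.1×25.9) = 2.399×10^-6 K/W
R_outer film = 1/(h_o·A) = 1/(22.9×25.9) = 0.001686 K/W
R_total = 0.001688 K/W
Q = ΔT / R_total = 37 / 0.001688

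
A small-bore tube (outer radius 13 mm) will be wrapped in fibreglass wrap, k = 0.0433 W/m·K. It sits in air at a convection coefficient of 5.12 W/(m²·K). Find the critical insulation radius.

r_cr ≈ 8.46 mm

For a cylinder r_cr = k/h = 0.0433/5.12
r_cr = 8.46 mm; since the bare radius (13 mm) is above r_cr, any added insulation will reduce heat loss.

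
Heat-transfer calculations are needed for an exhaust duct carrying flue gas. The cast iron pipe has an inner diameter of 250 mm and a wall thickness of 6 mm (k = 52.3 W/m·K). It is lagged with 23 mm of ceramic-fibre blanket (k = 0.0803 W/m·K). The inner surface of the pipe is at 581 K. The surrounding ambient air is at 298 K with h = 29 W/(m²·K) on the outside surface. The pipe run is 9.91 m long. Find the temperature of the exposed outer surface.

T ≈ 326 K

Treating each annulus and film as a series resistance:
R_cast iron pipe wall = ln(131/125)/(2π×52.3×9.91) = 1.44×10^-5 K/W
R_ceramic-fibre blanket = ln(154/131)/(2π×0.0803×9.91) = 0.03235 K/W
R_outer film = 1/(h_o·2πr_oL) = 1/(29×2π×0.154×9.91) = 0.003596 K/W
R_total = 0.03596 K/W
Q = ΔT/R_total = 283/0.03596
Q = 7870 W
T_interface = T_inner − Q·ΣR(inner→interface) = 581 − 7870×0.03237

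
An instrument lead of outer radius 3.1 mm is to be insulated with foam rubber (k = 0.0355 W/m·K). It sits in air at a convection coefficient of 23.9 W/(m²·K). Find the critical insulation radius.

For a cylinder r_cr = k/h = 0.0355/23.9
r_cr = 1.49 mm; since the bare radius (3.1 mm) is above r_cr, any added insulation will reduce heat loss.

r_cr ≈ 1.49 mm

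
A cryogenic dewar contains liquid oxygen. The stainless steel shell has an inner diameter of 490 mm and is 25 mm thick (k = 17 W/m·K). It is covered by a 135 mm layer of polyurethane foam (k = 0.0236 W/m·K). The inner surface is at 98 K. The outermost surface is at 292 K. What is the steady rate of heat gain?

Radial (spherical) resistances in series:
R_stainless steel shell = (1/0.245 − 1/0.27)/(4π×17) = 0.001769 K/W
R_polyurethane foam = (1/0.27 − 1/0.405)/(4π×0.0236) = 4.163 K/W
R_total = 4.165 K/W
Q = ΔT/R_total = 194/4.165

Q ≈ 46.6 W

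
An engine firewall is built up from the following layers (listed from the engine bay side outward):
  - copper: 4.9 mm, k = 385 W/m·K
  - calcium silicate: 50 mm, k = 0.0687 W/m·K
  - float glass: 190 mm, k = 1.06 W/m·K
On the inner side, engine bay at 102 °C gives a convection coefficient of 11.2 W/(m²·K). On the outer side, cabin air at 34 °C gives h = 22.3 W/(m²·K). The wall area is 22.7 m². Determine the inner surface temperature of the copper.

Series thermal resistances:
R_inner film = 1/(h_i·A) = 1/(11.2×22.7) = 0.003933 K/W
R_copper = L/(kA) = 0.0049/(385×22.7) = 5.607×10^-7 K/W
R_calcium silicate = L/(kA) = 0.05/(0.0687×22.7) = 0.03206 K/W
R_float glass = L/(kA) = 0.19/(1.06×22.7) = 0.007896 K/W
R_outer film = 1/(h_o·A) = 1/(22.3×22.7) = 0.001975 K/W
R_total = 0.04587 K/W;  Q = ΔT/R_total = 68/0.04587 = 1483 W
T_interface = T_inner − Q·ΣR(inner→interface) = 102 − 1480×0.003933

T ≈ 96.2 °C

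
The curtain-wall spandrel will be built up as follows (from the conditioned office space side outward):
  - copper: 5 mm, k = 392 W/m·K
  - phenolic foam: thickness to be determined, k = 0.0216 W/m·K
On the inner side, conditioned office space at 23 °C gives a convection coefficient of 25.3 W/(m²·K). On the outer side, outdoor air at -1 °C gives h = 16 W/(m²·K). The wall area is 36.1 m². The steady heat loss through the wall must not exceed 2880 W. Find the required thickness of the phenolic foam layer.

Model the wall as resistances in series:
R_inner film = 1/(h_i·A) = 1/(25.3×36.1) = 0.001095 K/W
R_copper = L/(kA) = 0.005/(392×36.1) = 3.533×10^-7 K/W
R_outer film = 1/(h_o·A) = 1/(16×36.1) = 0.001731 K/W
Sum of the known resistances R_other = 0.002827 K/W
Required total resistance R_tot = ΔT/Q_allow = 24/2880 = 0.008333 K/W
R_phenolic foam = R_tot − R_other = 0.005507 K/W
L = R·k·A = 0.005507×0.0216×36.1

L ≈ 4.29 mm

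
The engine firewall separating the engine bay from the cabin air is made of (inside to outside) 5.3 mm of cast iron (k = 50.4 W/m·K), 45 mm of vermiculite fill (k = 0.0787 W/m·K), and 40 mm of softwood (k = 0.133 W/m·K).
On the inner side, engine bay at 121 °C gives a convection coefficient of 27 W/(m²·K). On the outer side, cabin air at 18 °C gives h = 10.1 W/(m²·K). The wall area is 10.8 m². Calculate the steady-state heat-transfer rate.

Q ≈ 1100 W

Thermal resistances in series:
R_inner film = 1/(h_i·A) = 1/(27×10.8) = 0.003429 K/W
R_cast iron = L/(kA) = 0.0053/(50.4×10.8) = 9.737×10^-6 K/W
R_vermiculite fill = L/(kA) = 0.045/(0.0787×10.8) = 0.05294 K/W
R_softwood = L/(kA) = 0.04/(0.133×10.8) = 0.02785 K/W
R_outer film = 1/(h_o·A) = 1/(10.1×10.8) = 0.009168 K/W
R_total = 0.0934 K/W
Q = ΔT / R_total = 103 / 0.0934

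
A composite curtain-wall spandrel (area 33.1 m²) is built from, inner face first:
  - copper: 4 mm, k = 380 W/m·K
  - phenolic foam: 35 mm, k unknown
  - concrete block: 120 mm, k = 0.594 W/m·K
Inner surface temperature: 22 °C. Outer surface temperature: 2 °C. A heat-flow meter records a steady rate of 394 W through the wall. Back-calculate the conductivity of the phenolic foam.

Model the wall as resistances in series:
R_copper = L/(kA) = 0.004/(380×33.1) = 3.18×10^-7 K/W
R_concrete block = L/(kA) = 0.12/(0.594×33.1) = 0.006103 K/W
Sum of known resistances R_other = 0.006104 K/W
Total R = ΔT/Q = 20/394 = 0.05076 K/W
R_phenolic foam = R_total − R_other = 0.04466 K/W
k = L/(R·A) = 0.035/(0.04466×33.1)

k ≈ 0.0237 W/(m·K)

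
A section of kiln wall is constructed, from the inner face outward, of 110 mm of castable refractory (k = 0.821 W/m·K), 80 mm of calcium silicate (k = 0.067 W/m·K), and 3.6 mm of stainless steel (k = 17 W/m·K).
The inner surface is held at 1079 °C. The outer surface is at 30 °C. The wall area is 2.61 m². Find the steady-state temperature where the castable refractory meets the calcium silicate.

Thermal resistances in series:
R_castable refractory = L/(kA) = 0.11/(0.821×2.61) = 0.05133 K/W
R_calcium silicate = L/(kA) = 0.08/(0.067×2.61) = 0.4575 K/W
R_stainless steel = L/(kA) = 0.0036/(17×2.61) = 8.114×10^-5 K/W
R_total = 0.5089 K/W;  Q = ΔT/R_total = 1049/0.5089 = 2061 W
T_interface = T_inner − Q·ΣR(inner→interface) = 1079 − 2060×0.05133

T ≈ 973 °C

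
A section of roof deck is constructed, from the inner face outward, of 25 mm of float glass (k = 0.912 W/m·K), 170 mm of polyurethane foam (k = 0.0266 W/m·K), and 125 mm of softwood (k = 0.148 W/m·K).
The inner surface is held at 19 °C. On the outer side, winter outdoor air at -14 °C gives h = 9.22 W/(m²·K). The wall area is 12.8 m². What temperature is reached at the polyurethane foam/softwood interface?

T ≈ -9.73 °C

Using the resistance-network approach (series):
R_float glass = L/(kA) = 0.025/(0.912×12.8) = 0.002142 K/W
R_polyurethane foam = L/(kA) = 0.17/(0.0266×12.8) = 0.4993 K/W
R_softwood = L/(kA) = 0.125/(0.148×12.8) = 0.06598 K/W
R_outer film = 1/(h_o·A) = 1/(9.22×12.8) = 0.008473 K/W
R_total = 0.5759 K/W;  Q = ΔT/R_total = 33/0.5759 = 57.3 W
T_interface = T_inner − Q·ΣR(inner→interface) = 19 − 57.3×0.5014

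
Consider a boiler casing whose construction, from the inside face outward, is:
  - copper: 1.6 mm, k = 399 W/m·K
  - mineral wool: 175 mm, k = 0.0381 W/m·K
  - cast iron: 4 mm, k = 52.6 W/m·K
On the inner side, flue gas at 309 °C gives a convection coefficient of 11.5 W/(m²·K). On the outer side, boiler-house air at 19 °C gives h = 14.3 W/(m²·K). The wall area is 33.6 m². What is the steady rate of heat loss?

Using the resistance-network approach (series):
R_inner film = 1/(h_i·A) = 1/(11.5×33.6) = 0.002588 K/W
R_copper = L/(kA) = 0.0016/(399×33.6) = 1.193×10^-7 K/W
R_mineral wool = L/(kA) = 0.175/(0.0381×33.6) = 0.1367 K/W
R_cast iron = L/(kA) = 0.004/(52.6×33.6) = 2.263×10^-6 K/W
R_outer film = 1/(h_o·A) = 1/(14.3×33.6) = 0.002081 K/W
R_total = 0.1414 K/W
Q = ΔT / R_total = 290 / 0.1414

Q ≈ 2050 W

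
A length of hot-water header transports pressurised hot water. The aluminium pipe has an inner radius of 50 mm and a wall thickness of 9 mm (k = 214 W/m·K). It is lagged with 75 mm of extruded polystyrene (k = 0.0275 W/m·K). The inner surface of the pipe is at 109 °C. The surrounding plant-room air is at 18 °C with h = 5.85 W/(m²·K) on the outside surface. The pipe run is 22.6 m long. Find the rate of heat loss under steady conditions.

Q ≈ 415 W

Per-layer cylindrical resistances, series-summed:
R_aluminium pipe wall = ln(59/50)/(2π×214×22.6) = 5.447×10^-6 K/W
R_extruded polystyrene = ln(134/59)/(2π×0.0275×22.6) = 0.2101 K/W
R_outer film = 1/(h_o·2πr_oL) = 1/(5.85×2π×0.134×22.6) = 0.008984 K/W
R_total = 0.2191 K/W
Q = ΔT/R_total = 91/0.2191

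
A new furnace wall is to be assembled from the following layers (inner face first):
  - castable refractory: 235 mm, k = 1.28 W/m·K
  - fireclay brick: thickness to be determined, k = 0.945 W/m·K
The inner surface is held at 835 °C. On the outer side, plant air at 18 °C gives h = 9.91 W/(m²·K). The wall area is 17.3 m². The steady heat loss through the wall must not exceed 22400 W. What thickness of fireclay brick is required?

Using the resistance-network approach (series):
R_castable refractory = L/(kA) = 0.235/(1.28×17.3) = 0.01061 K/W
R_outer film = 1/(h_o·A) = 1/(9.91×17.3) = 0.005833 K/W
Sum of the known resistances R_other = 0.01645 K/W
Required total resistance R_tot = ΔT/Q_allow = 817/22400 = 0.03647 K/W
R_fireclay brick = R_tot − R_other = 0.02003 K/W
L = R·k·A = 0.02003×0.945×17.3

L ≈ 327 mm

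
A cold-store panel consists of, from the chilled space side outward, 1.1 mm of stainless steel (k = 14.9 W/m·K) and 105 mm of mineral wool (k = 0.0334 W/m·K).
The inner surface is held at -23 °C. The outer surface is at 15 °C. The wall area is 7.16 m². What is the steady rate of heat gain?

Q ≈ 86.5 W

Series thermal resistances:
R_stainless steel = L/(kA) = 0.0011/(14.9×7.16) = 1.031×10^-5 K/W
R_mineral wool = L/(kA) = 0.105/(0.0334×7.16) = 0.4391 K/W
R_total = 0.4391 K/W
Q = ΔT / R_total = 38 / 0.4391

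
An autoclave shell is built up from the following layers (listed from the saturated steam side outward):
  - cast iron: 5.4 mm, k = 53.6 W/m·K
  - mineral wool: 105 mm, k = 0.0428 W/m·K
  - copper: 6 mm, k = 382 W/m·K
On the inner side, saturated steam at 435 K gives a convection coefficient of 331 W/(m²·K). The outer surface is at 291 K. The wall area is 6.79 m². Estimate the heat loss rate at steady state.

Q ≈ 398 W

Series thermal resistances:
R_inner film = 1/(h_i·A) = 1/(331×6.79) = 4.449×10^-4 K/W
R_cast iron = L/(kA) = 0.0054/(53.6×6.79) = 1.484×10^-5 K/W
R_mineral wool = L/(kA) = 0.105/(0.0428×6.79) = 0.3613 K/W
R_copper = L/(kA) = 0.006/(382×6.79) = 2.313×10^-6 K/W
R_total = 0.3618 K/W
Q = ΔT / R_total = 144 / 0.3618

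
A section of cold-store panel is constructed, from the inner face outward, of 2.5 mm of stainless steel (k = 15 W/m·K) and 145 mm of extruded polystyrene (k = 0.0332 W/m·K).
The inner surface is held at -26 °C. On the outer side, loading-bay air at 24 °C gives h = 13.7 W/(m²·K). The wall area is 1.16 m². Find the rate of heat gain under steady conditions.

Series thermal resistances:
R_stainless steel = L/(kA) = 0.0025/(15×1.16) = 1.437×10^-4 K/W
R_extruded polystyrene = L/(kA) = 0.145/(0.0332×1.16) = 3.765 K/W
R_outer film = 1/(h_o·A) = 1/(13.7×1.16) = 0.06292 K/W
R_total = 3.828 K/W
Q = ΔT / R_total = 50 / 3.828

Q ≈ 13.1 W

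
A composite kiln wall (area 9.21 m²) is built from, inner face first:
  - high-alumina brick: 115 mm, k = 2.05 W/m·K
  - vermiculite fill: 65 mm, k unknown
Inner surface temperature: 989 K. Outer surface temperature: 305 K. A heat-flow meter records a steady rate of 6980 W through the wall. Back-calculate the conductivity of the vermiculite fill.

Series thermal resistances:
R_high-alumina brick = L/(kA) = 0.115/(2.05×9.21) = 0.006091 K/W
Sum of known resistances R_other = 0.006091 K/W
Total R = ΔT/Q = 684/6980 = 0.09799 K/W
R_vermiculite fill = R_total − R_other = 0.0919 K/W
k = L/(R·A) = 0.065/(0.0919×9.21)

k ≈ 0.0768 W/(m·K)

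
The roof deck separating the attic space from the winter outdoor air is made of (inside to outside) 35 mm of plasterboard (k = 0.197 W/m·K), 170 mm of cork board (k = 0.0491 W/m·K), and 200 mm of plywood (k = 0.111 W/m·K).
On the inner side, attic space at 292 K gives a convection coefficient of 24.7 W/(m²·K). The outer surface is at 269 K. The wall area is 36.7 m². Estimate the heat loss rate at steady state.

Thermal resistances in series:
R_inner film = 1/(h_i·A) = 1/(24.7×36.7) = 0.001103 K/W
R_plasterboard = L/(kA) = 0.035/(0.197×36.7) = 0.004841 K/W
R_cork board = L/(kA) = 0.17/(0.0491×36.7) = 0.09434 K/W
R_plywood = L/(kA) = 0.2/(0.111×36.7) = 0.0491 K/W
R_total = 0.1494 K/W
Q = ΔT / R_total = 23 / 0.1494

Q ≈ 154 W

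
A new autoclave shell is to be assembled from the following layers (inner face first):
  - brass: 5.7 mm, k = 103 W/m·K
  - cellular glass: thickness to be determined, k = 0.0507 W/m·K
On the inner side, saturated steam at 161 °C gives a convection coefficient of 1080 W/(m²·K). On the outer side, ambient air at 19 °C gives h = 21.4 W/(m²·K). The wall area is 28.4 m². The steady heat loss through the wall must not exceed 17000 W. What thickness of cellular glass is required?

Using the resistance-network approach (series):
R_inner film = 1/(h_i·A) = 1/(1080×28.4) = 3.26×10^-5 K/W
R_brass = L/(kA) = 0.0057/(103×28.4) = 1.949×10^-6 K/W
R_outer film = 1/(h_o·A) = 1/(21.4×28.4) = 0.001645 K/W
Sum of the known resistances R_other = 0.00168 K/W
Required total resistance R_tot = ΔT/Q_allow = 142/17000 = 0.008353 K/W
R_cellular glass = R_tot − R_other = 0.006673 K/W
L = R·k·A = 0.006673×0.0507×28.4

L ≈ 9.61 mm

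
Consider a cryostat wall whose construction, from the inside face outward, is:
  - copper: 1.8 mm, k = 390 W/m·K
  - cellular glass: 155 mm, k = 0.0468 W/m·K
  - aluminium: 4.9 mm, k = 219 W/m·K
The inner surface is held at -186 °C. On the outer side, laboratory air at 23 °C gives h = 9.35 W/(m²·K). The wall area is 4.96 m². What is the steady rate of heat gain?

Thermal resistances in series:
R_copper = L/(kA) = 0.0018/(390×4.96) = 9.305×10^-7 K/W
R_cellular glass = L/(kA) = 0.155/(0.0468×4.96) = 0.6677 K/W
R_aluminium = L/(kA) = 0.0049/(219×4.96) = 4.511×10^-6 K/W
R_outer film = 1/(h_o·A) = 1/(9.35×4.96) = 0.02156 K/W
R_total = 0.6893 K/W
Q = ΔT / R_total = 209 / 0.6893

Q ≈ 303 W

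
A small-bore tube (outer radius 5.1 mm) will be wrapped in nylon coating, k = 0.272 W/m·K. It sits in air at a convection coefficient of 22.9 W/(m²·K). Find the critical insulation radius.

For a cylinder r_cr = k/h = 0.272/22.9
r_cr = 11.9 mm; since the bare radius (5.1 mm) is below r_cr, adding a thin layer of insulation will *increase* heat loss.

r_cr ≈ 11.9 mm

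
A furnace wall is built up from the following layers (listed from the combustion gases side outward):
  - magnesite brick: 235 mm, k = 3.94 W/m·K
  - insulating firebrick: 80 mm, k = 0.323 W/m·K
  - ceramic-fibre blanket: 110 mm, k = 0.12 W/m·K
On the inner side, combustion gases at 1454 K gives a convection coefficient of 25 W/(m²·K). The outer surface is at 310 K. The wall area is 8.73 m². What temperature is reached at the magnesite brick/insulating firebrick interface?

T ≈ 1360 K

Using the resistance-network approach (series):
R_inner film = 1/(h_i·A) = 1/(25×8.73) = 0.004582 K/W
R_magnesite brick = L/(kA) = 0.235/(3.94×8.73) = 0.006832 K/W
R_insulating firebrick = L/(kA) = 0.08/(0.323×8.73) = 0.02837 K/W
R_ceramic-fibre blanket = L/(kA) = 0.11/(0.12×8.73) = 0.105 K/W
R_total = 0.1448 K/W;  Q = ΔT/R_total = 1144/0.1448 = 7901 W
T_interface = T_inner − Q·ΣR(inner→interface) = 1454 − 7900×0.01141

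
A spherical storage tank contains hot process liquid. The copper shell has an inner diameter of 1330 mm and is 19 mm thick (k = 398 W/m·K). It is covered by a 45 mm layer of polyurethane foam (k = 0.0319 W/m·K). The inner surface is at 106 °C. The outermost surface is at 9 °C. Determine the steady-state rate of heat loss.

Q ≈ 431 W

Radial (spherical) resistances in series:
R_copper shell = (1/0.665 − 1/0.684)/(4π×398) = 8.352×10^-6 K/W
R_polyurethane foam = (1/0.684 − 1/0.729)/(4π×0.0319) = 0.2251 K/W
R_total = 0.2251 K/W
Q = ΔT/R_total = 97/0.2251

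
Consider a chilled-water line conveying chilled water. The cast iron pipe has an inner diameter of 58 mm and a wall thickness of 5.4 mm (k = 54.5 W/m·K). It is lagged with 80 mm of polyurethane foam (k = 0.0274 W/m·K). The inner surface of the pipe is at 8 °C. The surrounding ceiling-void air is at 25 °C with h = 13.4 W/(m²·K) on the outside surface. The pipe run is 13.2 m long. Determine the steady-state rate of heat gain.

Cylindrical conduction, so R = ln(r₂/r₁)/(2πkL) per layer, in series:
R_cast iron pipe wall = ln(34.4/29)/(2π×54.5×13.2) = 3.778×10^-5 K/W
R_polyurethane foam = ln(114.4/34.4)/(2π×0.0274×13.2) = 0.5288 K/W
R_outer film = 1/(h_o·2πr_oL) = 1/(13.4×2π×0.1144×13.2) = 0.007865 K/W
R_total = 0.5367 K/W
Q = ΔT/R_total = 17/0.5367

Q ≈ 31.7 W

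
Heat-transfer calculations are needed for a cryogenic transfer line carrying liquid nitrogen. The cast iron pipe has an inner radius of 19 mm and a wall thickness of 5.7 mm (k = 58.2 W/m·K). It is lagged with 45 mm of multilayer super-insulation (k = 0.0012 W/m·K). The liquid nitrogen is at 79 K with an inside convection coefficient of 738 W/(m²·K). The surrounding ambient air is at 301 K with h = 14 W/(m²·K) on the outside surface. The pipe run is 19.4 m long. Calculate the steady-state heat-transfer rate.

Treating each annulus and film as a series resistance:
R_inner film = 1/(h_i·2πr₁L) = 1/(738×2π×0.019×19.4) = 5.851×10^-4 K/W
R_cast iron pipe wall = ln(24.7/19)/(2π×58.2×19.4) = 3.698×10^-5 K/W
R_multilayer super-insulation = ln(69.7/24.7)/(2π×0.0012×19.4) = 7.092 K/W
R_outer film = 1/(h_o·2πr_oL) = 1/(14×2π×0.0697×19.4) = 0.008407 K/W
R_total = 7.101 K/W
Q = ΔT/R_total = 222/7.101

Q ≈ 31.3 W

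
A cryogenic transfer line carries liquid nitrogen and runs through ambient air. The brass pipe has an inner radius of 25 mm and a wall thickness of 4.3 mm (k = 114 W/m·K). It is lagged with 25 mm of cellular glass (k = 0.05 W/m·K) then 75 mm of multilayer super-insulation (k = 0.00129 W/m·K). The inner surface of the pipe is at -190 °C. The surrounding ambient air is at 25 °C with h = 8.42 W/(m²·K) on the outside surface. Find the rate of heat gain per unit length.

Treating each annulus and film as a series resistance:
R_brass pipe wall = ln(29.3/25)/(2π×114×1) = 2.216×10^-4 K/W
R_cellular glass = ln(54.3/29.3)/(2π×0.05×1) = 1.964 K/W
R_multilayer super-insulation = ln(129.3/54.3)/(2π×0.00129×1) = 107 K/W
R_outer film = 1/(h_o·2πr_oL) = 1/(8.42×2π×0.1293×1) = 0.1462 K/W
R_total = 109.2 K/W
Q = ΔT/R_total = 215/109.2

q′ ≈ 1.97 W/m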